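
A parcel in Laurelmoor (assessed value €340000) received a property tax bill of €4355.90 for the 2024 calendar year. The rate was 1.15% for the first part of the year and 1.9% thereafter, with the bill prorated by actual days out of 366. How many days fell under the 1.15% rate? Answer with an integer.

Let d = days at the first rate; then 366 − d days at the second rate.
€340000 × [1.15%·d + 1.9%·(366−d)] / 366 = €4355.90
Solving gives d = 302, so the new rate took effect on 29 Oct 2024.

302 days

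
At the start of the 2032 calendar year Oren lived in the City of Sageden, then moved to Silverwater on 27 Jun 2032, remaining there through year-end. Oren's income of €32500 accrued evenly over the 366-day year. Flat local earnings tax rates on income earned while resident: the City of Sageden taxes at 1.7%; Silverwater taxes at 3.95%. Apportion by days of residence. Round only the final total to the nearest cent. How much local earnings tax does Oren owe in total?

€928.11

The City of Sageden, 1 Jan – 26 Jun 2032: 178 days → €32500 × 1.7% × 178/366 = €268.7022
Silverwater, 27 Jun – 31 Dec 2032: 188 days → €32500 × 3.95% × 188/366 = €659.4126
Total = €928.1148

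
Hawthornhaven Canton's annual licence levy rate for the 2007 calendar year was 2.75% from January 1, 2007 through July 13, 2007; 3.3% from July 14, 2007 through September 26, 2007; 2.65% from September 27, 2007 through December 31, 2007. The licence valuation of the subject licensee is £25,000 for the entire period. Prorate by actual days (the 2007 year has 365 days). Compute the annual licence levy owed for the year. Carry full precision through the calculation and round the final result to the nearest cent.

£709.18

January 1 – July 13, 2007: 194 days at 2.75% → £25,000 × 2.75% × 194/365 = £365.4110
July 14 – September 26, 2007: 75 days at 3.3% → £25,000 × 3.3% × 75/365 = £169.5205
September 27 – December 31, 2007: 96 days at 2.65% → £25,000 × 2.65% × 96/365 = £174.2466
Total = £709.1781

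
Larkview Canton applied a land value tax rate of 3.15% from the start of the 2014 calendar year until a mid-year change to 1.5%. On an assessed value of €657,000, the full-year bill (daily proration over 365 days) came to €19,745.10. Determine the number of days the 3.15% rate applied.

333 days

Let d = days at the first rate; then 365 − d days at the second rate.
€657,000 × [3.15%·d + 1.5%·(365−d)] / 365 = €19,745.10
Solving gives d = 333, so the new rate took effect on November 30, 2014.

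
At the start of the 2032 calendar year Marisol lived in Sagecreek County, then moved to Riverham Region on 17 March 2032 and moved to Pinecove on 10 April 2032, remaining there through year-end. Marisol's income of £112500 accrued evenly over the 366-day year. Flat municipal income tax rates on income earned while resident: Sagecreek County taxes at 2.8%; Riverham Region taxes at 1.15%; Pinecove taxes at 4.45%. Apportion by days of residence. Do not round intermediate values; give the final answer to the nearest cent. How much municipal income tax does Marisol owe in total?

Sagecreek County, 1 January – 16 March 2032: 76 days → £112500 × 2.8% × 76/366 = £654.0984
Riverham Region, 17 March – 9 April 2032: 24 days → £112500 × 1.15% × 24/366 = £84.8361
Pinecove, 10 April – 31 December 2032: 266 days → £112500 × 4.45% × 266/366 = £3638.4221
Total = £4377.3566

£4377.36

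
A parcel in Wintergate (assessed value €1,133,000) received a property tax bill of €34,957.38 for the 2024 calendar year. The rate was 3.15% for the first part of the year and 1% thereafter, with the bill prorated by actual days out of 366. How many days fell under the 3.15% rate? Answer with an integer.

355 days

Let d = days at the first rate; then 366 − d days at the second rate.
€1,133,000 × [3.15%·d + 1%·(366−d)] / 366 = €34,957.38
Solving gives d = 355, so the new rate took effect on 21 Dec 2024.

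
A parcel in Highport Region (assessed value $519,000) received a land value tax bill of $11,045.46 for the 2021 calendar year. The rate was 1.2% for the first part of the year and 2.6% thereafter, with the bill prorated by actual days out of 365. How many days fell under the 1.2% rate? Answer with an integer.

Let d = days at the first rate; then 365 − d days at the second rate.
$519,000 × [1.2%·d + 2.6%·(365−d)] / 365 = $11,045.46
Solving gives d = 123, so the new rate took effect on May 4, 2021.

123 days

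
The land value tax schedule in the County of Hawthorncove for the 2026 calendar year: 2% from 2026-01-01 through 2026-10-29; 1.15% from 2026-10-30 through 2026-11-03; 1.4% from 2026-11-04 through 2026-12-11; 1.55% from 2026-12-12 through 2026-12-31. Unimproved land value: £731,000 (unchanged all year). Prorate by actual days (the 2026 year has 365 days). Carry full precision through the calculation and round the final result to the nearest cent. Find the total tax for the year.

2026-01-01 to 2026-10-29: 302 days at 2% → £731,000 × 2% × 302/365 = £12,096.5479
2026-10-30 to 2026-11-03: 5 days at 1.15% → £731,000 × 1.15% × 5/365 = £115.1575
2026-11-04 to 2026-12-11: 38 days at 1.4% → £731,000 × 1.4% × 38/365 = £1,065.4575
2026-12-12 to 2026-12-31: 20 days at 1.55% → £731,000 × 1.55% × 20/365 = £620.8493
Total = £13,898.0123

£13,898.01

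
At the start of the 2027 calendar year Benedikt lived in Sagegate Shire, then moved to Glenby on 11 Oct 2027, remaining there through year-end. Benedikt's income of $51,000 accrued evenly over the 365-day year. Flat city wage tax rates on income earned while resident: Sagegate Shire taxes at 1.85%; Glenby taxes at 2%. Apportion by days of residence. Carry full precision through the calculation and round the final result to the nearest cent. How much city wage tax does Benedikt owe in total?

Sagegate Shire, 1 Jan – 10 Oct 2027: 283 days → $51,000 × 1.85% × 283/365 = $731.5356
Glenby, 11 Oct – 31 Dec 2027: 82 days → $51,000 × 2% × 82/365 = $229.1507
Total = $960.6863

$960.69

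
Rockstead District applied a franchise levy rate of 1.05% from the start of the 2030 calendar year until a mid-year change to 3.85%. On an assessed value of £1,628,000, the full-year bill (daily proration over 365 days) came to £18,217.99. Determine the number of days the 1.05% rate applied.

Let d = days at the first rate; then 365 − d days at the second rate.
£1,628,000 × [1.05%·d + 3.85%·(365−d)] / 365 = £18,217.99
Solving gives d = 356, so the new rate took effect on December 23, 2030.

356 days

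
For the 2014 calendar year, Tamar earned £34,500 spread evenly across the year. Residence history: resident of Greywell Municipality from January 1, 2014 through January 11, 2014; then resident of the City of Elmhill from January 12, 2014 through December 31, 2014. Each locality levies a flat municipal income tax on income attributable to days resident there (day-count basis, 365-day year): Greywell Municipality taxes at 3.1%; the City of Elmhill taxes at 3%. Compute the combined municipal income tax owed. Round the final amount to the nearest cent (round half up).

£1,036.04

Greywell Municipality, January 1 – January 11, 2014: 11 days → £34,500 × 3.1% × 11/365 = £32.2315
The City of Elmhill, January 12 – December 31, 2014: 354 days → £34,500 × 3% × 354/365 = £1,003.8082
Total = £1,036.0397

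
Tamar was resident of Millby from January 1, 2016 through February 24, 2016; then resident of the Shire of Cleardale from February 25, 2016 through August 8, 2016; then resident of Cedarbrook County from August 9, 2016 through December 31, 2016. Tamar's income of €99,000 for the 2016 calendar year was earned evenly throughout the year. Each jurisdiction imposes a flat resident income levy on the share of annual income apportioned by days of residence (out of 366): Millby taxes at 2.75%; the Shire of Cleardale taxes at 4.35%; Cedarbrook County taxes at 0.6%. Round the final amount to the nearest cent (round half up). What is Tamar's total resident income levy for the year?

€2,597.67

Millby, January 1 – February 24, 2016: 55 days → €99,000 × 2.75% × 55/366 = €409.1189
The Shire of Cleardale, February 25 – August 8, 2016: 166 days → €99,000 × 4.35% × 166/366 = €1,953.2213
Cedarbrook County, August 9 – December 31, 2016: 145 days → €99,000 × 0.6% × 145/366 = €235.3279
Total = €2,597.6680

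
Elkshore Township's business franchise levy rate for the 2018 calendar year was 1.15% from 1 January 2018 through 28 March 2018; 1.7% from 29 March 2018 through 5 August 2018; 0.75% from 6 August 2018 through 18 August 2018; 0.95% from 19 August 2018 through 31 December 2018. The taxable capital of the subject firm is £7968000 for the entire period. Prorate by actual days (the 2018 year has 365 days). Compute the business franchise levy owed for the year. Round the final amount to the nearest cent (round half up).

£100211.24

1 January – 28 March 2018: 87 days at 1.15% → £7968000 × 1.15% × 87/365 = £21841.0521
29 March – 5 August 2018: 130 days at 1.7% → £7968000 × 1.7% × 130/365 = £48244.6027
6 August – 18 August 2018: 13 days at 0.75% → £7968000 × 0.75% × 13/365 = £2128.4384
19 August – 31 December 2018: 135 days at 0.95% → £7968000 × 0.95% × 135/365 = £27997.1507
Total = £100211.2438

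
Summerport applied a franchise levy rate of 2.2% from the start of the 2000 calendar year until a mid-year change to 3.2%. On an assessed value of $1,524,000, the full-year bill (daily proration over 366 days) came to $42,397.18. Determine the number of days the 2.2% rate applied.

153 days

Let d = days at the first rate; then 366 − d days at the second rate.
$1,524,000 × [2.2%·d + 3.2%·(366−d)] / 366 = $42,397.18
Solving gives d = 153, so the new rate took effect on 2 Jun 2000.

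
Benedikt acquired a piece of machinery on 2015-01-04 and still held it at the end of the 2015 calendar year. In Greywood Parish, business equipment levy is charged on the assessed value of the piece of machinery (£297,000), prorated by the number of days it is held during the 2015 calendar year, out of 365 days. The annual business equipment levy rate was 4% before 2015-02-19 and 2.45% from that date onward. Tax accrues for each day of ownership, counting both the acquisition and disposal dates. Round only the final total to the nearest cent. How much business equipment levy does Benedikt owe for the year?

2015-01-04 to 2015-02-18: 46 days at 4% → £297,000 × 4% × 46/365 = £1,497.2055
2015-02-19 to 2015-12-31: 316 days at 2.45% → £297,000 × 2.45% × 316/365 = £6,299.6548
Total = £7,796.8603

£7,796.86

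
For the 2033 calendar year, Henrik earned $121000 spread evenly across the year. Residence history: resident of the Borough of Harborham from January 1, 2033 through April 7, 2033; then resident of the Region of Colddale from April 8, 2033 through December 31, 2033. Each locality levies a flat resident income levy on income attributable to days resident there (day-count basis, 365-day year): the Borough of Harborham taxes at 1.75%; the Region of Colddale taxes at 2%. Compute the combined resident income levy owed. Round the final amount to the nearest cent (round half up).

The Borough of Harborham, January 1 – April 7, 2033: 97 days → $121000 × 1.75% × 97/365 = $562.7329
The Region of Colddale, April 8 – December 31, 2033: 268 days → $121000 × 2% × 268/365 = $1776.8767
Total = $2339.6096

$2339.61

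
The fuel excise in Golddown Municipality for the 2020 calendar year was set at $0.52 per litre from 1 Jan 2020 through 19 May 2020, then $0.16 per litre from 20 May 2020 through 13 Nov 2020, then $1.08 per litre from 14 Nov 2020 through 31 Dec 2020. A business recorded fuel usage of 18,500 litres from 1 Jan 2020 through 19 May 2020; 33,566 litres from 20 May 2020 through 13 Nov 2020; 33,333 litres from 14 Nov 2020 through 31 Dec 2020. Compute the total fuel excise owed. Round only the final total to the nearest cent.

$50,990.20

1 Jan – 19 May 2020: 18,500 litres at $0.52/litre → $9,620.00
20 May – 13 Nov 2020: 33,566 litres at $0.16/litre → $5,370.56
14 Nov – 31 Dec 2020: 33,333 litres at $1.08/litre → $35,999.64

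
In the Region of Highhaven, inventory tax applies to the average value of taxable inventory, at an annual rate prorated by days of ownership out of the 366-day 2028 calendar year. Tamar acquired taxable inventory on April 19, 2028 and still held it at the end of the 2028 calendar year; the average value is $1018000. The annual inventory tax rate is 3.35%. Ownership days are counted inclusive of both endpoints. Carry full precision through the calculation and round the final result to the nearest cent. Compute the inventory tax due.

$23946.64

Days held (April 19 – December 31, 2028): 257 out of 366
Tax = $1018000 × 3.35% × 257/366 = $23946.6421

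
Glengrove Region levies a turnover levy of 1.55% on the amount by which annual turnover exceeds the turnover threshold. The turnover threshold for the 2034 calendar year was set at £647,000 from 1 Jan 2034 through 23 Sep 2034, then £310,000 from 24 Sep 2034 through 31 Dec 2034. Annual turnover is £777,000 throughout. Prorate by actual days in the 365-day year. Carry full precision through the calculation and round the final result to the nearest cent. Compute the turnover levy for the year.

1 Jan – 23 Sep 2034: 266 days, exemption £647,000 → (£777,000 − £647,000) × 1.55% × 266/365 = £1,468.4658
24 Sep – 31 Dec 2034: 99 days, exemption £310,000 → (£777,000 − £310,000) × 1.55% × 99/365 = £1,963.3192
Total = £3,431.7849

£3,431.78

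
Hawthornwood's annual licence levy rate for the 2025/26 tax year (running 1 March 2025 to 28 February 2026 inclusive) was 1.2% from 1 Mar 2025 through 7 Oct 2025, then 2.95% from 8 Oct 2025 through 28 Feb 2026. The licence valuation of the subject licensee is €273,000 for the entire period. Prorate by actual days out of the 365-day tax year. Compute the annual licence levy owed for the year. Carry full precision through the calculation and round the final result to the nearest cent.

1 Mar – 7 Oct 2025: 221 days at 1.2% → €273,000 × 1.2% × 221/365 = €1,983.5507
8 Oct 2025 – 28 Feb 2026: 144 days at 2.95% → €273,000 × 2.95% × 144/365 = €3,177.2712
Total = €5,160.8219

€5,160.82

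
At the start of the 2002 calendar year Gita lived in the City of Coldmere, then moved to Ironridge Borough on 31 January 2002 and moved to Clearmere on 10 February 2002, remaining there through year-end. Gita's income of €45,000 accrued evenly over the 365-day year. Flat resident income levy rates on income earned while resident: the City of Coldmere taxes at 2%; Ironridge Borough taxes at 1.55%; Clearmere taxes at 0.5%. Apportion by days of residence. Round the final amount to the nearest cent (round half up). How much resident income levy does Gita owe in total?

The City of Coldmere, 1 January – 30 January 2002: 30 days → €45,000 × 2% × 30/365 = €73.9726
Ironridge Borough, 31 January – 9 February 2002: 10 days → €45,000 × 1.55% × 10/365 = €19.1096
Clearmere, 10 February – 31 December 2002: 325 days → €45,000 × 0.5% × 325/365 = €200.3425
Total = €293.4247

€293.42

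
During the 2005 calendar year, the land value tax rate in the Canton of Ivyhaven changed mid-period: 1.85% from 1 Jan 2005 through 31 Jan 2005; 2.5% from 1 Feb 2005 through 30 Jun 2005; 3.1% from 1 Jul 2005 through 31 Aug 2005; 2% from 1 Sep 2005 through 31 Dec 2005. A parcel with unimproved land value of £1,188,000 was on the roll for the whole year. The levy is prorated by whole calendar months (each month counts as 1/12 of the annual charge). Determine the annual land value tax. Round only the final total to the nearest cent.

£28,264.50

1 Jan – 31 Jan 2005: 1 month at 1.85% → £1,188,000 × 1.85% × 1/12 = £1,831.5000
1 Feb – 30 Jun 2005: 5 months at 2.5% → £1,188,000 × 2.5% × 5/12 = £12,375.0000
1 Jul – 31 Aug 2005: 2 months at 3.1% → £1,188,000 × 3.1% × 2/12 = £6,138.0000
1 Sep – 31 Dec 2005: 4 months at 2% → £1,188,000 × 2% × 4/12 = £7,920.0000
Total = £28,264.5000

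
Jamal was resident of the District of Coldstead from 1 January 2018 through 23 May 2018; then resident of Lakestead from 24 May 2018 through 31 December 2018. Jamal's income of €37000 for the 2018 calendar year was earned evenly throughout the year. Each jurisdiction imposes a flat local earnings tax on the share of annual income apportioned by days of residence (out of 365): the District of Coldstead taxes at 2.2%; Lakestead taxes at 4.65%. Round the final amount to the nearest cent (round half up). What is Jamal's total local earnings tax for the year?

The District of Coldstead, 1 January – 23 May 2018: 143 days → €37000 × 2.2% × 143/365 = €318.9096
Lakestead, 24 May – 31 December 2018: 222 days → €37000 × 4.65% × 222/365 = €1046.4411
Total = €1365.3507

€1365.35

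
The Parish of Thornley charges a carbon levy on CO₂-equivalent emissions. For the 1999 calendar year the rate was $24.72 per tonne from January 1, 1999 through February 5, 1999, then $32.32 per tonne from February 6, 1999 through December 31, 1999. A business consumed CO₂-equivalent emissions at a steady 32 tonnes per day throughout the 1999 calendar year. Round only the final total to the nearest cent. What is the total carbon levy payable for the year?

$368,742.40

January 1 – February 5, 1999: 36 days × 32 tonnes/day = 1,152 tonnes at $24.72/tonne → $28,477.44
February 6 – December 31, 1999: 329 days × 32 tonnes/day = 10,528 tonnes at $32.32/tonne → $340,264.96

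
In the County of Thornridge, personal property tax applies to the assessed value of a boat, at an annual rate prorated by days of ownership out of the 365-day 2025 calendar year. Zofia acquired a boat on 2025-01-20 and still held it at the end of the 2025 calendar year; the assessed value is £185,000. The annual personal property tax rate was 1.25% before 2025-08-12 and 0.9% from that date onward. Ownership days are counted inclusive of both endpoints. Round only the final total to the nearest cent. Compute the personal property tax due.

£1,940.22

2025-01-20 to 2025-08-11: 204 days at 1.25% → £185,000 × 1.25% × 204/365 = £1,292.4658
2025-08-12 to 2025-12-31: 142 days at 0.9% → £185,000 × 0.9% × 142/365 = £647.7534
Total = £1,940.2192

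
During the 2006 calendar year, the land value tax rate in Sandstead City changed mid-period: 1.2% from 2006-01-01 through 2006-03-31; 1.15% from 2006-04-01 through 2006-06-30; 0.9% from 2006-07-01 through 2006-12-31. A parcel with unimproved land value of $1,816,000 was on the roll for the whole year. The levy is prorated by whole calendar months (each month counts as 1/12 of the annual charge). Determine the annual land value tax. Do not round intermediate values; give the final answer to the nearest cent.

2006-01-01 to 2006-03-31: 3 months at 1.2% → $1,816,000 × 1.2% × 3/12 = $5,448.0000
2006-04-01 to 2006-06-30: 3 months at 1.15% → $1,816,000 × 1.15% × 3/12 = $5,221.0000
2006-07-01 to 2006-12-31: 6 months at 0.9% → $1,816,000 × 0.9% × 6/12 = $8,172.0000
Total = $18,841.0000

$18,841.00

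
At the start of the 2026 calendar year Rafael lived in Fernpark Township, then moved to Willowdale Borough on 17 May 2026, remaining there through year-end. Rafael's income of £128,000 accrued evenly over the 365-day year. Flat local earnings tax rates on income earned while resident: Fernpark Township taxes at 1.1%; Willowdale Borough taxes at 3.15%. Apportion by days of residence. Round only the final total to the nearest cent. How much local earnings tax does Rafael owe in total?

£3,054.29

Fernpark Township, 1 January – 16 May 2026: 136 days → £128,000 × 1.1% × 136/365 = £524.6247
Willowdale Borough, 17 May – 31 December 2026: 229 days → £128,000 × 3.15% × 229/365 = £2,529.6658
Total = £3,054.2904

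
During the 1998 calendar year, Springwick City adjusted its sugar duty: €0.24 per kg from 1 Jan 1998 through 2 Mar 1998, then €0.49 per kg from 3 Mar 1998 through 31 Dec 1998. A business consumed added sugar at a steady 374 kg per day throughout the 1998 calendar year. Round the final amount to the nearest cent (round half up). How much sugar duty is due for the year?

€61,186.40

1 Jan – 2 Mar 1998: 61 days × 374 kg/day = 22,814 kg at €0.24/kg → €5,475.36
3 Mar – 31 Dec 1998: 304 days × 374 kg/day = 113,696 kg at €0.49/kg → €55,711.04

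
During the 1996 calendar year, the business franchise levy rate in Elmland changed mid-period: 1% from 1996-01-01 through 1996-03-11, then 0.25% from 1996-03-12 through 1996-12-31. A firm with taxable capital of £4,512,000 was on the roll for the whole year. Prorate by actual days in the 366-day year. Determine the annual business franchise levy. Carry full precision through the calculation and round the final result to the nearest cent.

1996-01-01 to 1996-03-11: 71 days at 1% → £4,512,000 × 1% × 71/366 = £8,752.7869
1996-03-12 to 1996-12-31: 295 days at 0.25% → £4,512,000 × 0.25% × 295/366 = £9,091.8033
Total = £17,844.5902

£17,844.59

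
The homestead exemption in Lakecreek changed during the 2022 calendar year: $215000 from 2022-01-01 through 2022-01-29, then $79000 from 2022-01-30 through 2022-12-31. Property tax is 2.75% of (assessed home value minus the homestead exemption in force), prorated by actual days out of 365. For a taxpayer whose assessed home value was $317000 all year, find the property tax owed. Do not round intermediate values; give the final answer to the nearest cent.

$6247.85

2022-01-01 to 2022-01-29: 29 days, exemption $215000 → ($317000 − $215000) × 2.75% × 29/365 = $222.8630
2022-01-30 to 2022-12-31: 336 days, exemption $79000 → ($317000 − $79000) × 2.75% × 336/365 = $6024.9863
Total = $6247.8493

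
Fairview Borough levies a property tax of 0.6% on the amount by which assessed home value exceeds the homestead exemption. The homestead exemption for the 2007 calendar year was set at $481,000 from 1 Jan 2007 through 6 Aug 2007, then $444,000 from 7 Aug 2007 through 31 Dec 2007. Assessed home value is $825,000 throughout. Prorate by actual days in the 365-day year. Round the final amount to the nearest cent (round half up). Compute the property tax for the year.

1 Jan – 6 Aug 2007: 218 days, exemption $481,000 → ($825,000 − $481,000) × 0.6% × 218/365 = $1,232.7452
7 Aug – 31 Dec 2007: 147 days, exemption $444,000 → ($825,000 − $444,000) × 0.6% × 147/365 = $920.6630
Total = $2,153.4082

$2,153.41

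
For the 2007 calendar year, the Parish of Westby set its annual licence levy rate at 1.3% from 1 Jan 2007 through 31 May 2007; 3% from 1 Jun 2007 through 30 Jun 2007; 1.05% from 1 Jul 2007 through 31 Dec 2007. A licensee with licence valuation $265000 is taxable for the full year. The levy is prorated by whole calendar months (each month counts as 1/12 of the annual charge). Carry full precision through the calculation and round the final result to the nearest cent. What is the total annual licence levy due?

1 Jan – 31 May 2007: 5 months at 1.3% → $265000 × 1.3% × 5/12 = $1435.4167
1 Jun – 30 Jun 2007: 1 month at 3% → $265000 × 3% × 1/12 = $662.5000
1 Jul – 31 Dec 2007: 6 months at 1.05% → $265000 × 1.05% × 6/12 = $1391.2500
Total = $3489.1667

$3489.17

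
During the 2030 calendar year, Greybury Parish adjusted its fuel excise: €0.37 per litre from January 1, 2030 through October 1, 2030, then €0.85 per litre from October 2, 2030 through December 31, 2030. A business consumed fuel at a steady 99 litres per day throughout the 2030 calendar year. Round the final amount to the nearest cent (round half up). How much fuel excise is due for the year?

€17694.27

January 1 – October 1, 2030: 274 days × 99 litres/day = 27,126 litres at €0.37/litre → €10036.62
October 2 – December 31, 2030: 91 days × 99 litres/day = 9,009 litres at €0.85/litre → €7657.65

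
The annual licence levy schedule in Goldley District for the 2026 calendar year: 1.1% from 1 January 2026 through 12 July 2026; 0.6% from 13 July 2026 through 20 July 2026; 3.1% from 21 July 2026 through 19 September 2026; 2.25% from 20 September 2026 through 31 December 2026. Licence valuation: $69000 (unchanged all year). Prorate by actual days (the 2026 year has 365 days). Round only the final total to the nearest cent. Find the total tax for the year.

1 January – 12 July 2026: 193 days at 1.1% → $69000 × 1.1% × 193/365 = $401.3342
13 July – 20 July 2026: 8 days at 0.6% → $69000 × 0.6% × 8/365 = $9.0740
21 July – 19 September 2026: 61 days at 3.1% → $69000 × 3.1% × 61/365 = $357.4767
20 September – 31 December 2026: 103 days at 2.25% → $69000 × 2.25% × 103/365 = $438.1027
Total = $1205.9877

$1205.99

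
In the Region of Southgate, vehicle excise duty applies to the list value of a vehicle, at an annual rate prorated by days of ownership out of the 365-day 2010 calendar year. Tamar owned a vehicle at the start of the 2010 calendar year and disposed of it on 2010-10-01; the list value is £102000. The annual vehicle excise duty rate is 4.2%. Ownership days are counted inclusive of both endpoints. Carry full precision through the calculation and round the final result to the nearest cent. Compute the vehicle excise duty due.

Days held (2010-01-01 to 2010-10-01): 274 out of 365
Tax = £102000 × 4.2% × 274/365 = £3215.9342

£3215.93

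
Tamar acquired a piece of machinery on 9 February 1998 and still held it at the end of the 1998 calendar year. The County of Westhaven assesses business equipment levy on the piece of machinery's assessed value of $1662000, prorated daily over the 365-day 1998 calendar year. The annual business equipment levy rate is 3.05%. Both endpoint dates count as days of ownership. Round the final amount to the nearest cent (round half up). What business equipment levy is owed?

Days held (9 February – 31 December 1998): 326 out of 365
Tax = $1662000 × 3.05% × 326/365 = $45274.7014

$45274.70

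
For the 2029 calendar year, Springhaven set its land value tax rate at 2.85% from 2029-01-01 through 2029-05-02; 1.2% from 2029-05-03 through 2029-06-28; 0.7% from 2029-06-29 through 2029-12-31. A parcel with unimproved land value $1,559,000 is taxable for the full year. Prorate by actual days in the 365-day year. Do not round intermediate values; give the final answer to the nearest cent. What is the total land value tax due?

2029-01-01 to 2029-05-02: 122 days at 2.85% → $1,559,000 × 2.85% × 122/365 = $14,851.0767
2029-05-03 to 2029-06-28: 57 days at 1.2% → $1,559,000 × 1.2% × 57/365 = $2,921.5233
2029-06-29 to 2029-12-31: 186 days at 0.7% → $1,559,000 × 0.7% × 186/365 = $5,561.1452
Total = $23,333.7452

$23,333.75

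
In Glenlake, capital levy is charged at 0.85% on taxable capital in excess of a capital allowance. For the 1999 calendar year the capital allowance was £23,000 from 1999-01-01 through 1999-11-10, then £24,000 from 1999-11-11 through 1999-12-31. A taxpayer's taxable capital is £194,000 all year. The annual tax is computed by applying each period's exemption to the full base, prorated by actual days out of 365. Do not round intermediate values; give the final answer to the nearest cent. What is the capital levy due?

£1,452.31

1999-01-01 to 1999-11-10: 314 days, exemption £23,000 → (£194,000 − £23,000) × 0.85% × 314/365 = £1,250.4082
1999-11-11 to 1999-12-31: 51 days, exemption £24,000 → (£194,000 − £24,000) × 0.85% × 51/365 = £201.9041
Total = £1,452.3123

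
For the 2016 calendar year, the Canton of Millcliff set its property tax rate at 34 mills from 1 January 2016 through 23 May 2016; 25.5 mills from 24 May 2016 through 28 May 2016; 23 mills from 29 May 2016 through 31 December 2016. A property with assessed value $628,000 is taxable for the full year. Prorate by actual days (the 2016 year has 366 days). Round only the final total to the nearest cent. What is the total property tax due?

$17,183.35

1 January – 23 May 2016: 144 days at 34 mills → $628,000 × 3.4% × 144/366 = $8,400.7869
24 May – 28 May 2016: 5 days at 25.5 mills → $628,000 × 2.55% × 5/366 = $218.7705
29 May – 31 December 2016: 217 days at 23 mills → $628,000 × 2.3% × 217/366 = $8,563.7923
Total = $17,183.3497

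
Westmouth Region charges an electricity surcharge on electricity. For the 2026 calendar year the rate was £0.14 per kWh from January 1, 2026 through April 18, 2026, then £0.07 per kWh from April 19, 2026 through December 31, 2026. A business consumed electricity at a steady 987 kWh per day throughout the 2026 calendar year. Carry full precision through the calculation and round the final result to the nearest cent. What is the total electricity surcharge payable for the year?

£32,679.57

January 1 – April 18, 2026: 108 days × 987 kWh/day = 106,596 kWh at £0.14/kWh → £14,923.44
April 19 – December 31, 2026: 257 days × 987 kWh/day = 253,659 kWh at £0.07/kWh → £17,756.13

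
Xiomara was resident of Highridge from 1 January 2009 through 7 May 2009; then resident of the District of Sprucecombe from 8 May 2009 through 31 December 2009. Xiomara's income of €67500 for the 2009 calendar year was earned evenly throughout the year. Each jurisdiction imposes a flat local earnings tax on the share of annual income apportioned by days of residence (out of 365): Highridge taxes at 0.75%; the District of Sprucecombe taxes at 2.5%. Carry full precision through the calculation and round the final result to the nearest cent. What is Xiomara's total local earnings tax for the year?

€1276.49

Highridge, 1 January – 7 May 2009: 127 days → €67500 × 0.75% × 127/365 = €176.1473
The District of Sprucecombe, 8 May – 31 December 2009: 238 days → €67500 × 2.5% × 238/365 = €1100.3425
Total = €1276.4897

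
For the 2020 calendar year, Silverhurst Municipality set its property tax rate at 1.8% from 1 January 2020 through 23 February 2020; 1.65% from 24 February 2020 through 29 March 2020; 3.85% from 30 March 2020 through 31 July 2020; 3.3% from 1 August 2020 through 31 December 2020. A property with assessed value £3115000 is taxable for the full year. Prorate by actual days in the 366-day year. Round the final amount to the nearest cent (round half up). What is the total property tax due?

£96790.54

1 January – 23 February 2020: 54 days at 1.8% → £3115000 × 1.8% × 54/366 = £8272.6230
24 February – 29 March 2020: 35 days at 1.65% → £3115000 × 1.65% × 35/366 = £4915.0615
30 March – 31 July 2020: 124 days at 3.85% → £3115000 × 3.85% × 124/366 = £40631.1749
1 August – 31 December 2020: 153 days at 3.3% → £3115000 × 3.3% × 153/366 = £42971.6803
Total = £96790.5396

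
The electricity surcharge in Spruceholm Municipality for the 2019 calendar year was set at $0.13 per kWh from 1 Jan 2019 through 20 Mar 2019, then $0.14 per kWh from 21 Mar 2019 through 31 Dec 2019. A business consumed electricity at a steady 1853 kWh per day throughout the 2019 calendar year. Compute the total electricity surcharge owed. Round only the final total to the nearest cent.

1 Jan – 20 Mar 2019: 79 days × 1853 kWh/day = 146,387 kWh at $0.13/kWh → $19030.31
21 Mar – 31 Dec 2019: 286 days × 1853 kWh/day = 529,958 kWh at $0.14/kWh → $74194.12

$93224.43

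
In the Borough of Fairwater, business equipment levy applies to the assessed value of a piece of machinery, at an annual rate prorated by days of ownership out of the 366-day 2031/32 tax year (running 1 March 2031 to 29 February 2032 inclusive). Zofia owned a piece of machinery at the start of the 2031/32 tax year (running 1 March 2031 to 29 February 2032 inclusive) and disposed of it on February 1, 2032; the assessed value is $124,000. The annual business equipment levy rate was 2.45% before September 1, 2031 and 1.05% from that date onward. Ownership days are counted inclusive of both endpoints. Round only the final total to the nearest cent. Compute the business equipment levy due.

$2,075.14

March 1 – August 31, 2031: 184 days at 2.45% → $124,000 × 2.45% × 184/366 = $1,527.3005
September 1, 2031 – February 1, 2032: 154 days at 1.05% → $124,000 × 1.05% × 154/366 = $547.8361
Total = $2,075.1366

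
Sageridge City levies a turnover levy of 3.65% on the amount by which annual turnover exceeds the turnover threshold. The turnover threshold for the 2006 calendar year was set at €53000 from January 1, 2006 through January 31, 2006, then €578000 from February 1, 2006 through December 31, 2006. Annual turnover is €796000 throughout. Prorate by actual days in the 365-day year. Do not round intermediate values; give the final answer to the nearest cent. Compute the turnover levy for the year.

€9584.50

January 1 – January 31, 2006: 31 days, exemption €53000 → (€796000 − €53000) × 3.65% × 31/365 = €2303.3000
February 1 – December 31, 2006: 334 days, exemption €578000 → (€796000 − €578000) × 3.65% × 334/365 = €7281.2000
Total = €9584.5000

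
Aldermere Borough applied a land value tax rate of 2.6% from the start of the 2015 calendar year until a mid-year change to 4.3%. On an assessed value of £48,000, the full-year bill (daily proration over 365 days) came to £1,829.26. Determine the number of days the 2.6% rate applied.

105 days

Let d = days at the first rate; then 365 − d days at the second rate.
£48,000 × [2.6%·d + 4.3%·(365−d)] / 365 = £1,829.26
Solving gives d = 105, so the new rate took effect on 16 Apr 2015.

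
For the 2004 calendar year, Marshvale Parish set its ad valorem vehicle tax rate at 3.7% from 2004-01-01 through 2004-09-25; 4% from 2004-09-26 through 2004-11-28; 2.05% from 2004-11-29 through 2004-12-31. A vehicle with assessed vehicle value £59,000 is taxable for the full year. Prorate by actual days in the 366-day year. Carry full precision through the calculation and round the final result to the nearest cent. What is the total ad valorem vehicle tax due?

2004-01-01 to 2004-09-25: 269 days at 3.7% → £59,000 × 3.7% × 269/366 = £1,604.4454
2004-09-26 to 2004-11-28: 64 days at 4% → £59,000 × 4% × 64/366 = £412.6776
2004-11-29 to 2004-12-31: 33 days at 2.05% → £59,000 × 2.05% × 33/366 = £109.0533
Total = £2,126.1762

£2,126.18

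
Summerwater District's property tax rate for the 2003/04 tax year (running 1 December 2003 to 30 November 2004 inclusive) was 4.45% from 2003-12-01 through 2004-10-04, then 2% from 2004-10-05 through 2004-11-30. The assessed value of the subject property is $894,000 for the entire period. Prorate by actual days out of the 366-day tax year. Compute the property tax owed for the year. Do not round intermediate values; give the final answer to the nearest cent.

2003-12-01 to 2004-10-04: 309 days at 4.45% → $894,000 × 4.45% × 309/366 = $33,587.2869
2004-10-05 to 2004-11-30: 57 days at 2% → $894,000 × 2% × 57/366 = $2,784.5902
Total = $36,371.8770

$36,371.88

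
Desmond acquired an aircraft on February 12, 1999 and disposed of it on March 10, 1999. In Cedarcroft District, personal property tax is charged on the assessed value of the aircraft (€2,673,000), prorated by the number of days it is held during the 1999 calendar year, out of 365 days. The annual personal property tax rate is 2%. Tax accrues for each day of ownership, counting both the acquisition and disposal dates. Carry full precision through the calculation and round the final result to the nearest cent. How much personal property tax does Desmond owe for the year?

€3,954.58

Days held (February 12 – March 10, 1999): 27 out of 365
Tax = €2,673,000 × 2% × 27/365 = €3,954.5753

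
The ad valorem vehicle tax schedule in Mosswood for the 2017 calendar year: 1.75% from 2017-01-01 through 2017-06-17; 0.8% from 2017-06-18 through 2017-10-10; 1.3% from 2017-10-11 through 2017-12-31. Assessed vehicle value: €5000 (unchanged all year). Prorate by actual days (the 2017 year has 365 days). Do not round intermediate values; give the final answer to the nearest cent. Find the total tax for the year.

€67.48

2017-01-01 to 2017-06-17: 168 days at 1.75% → €5000 × 1.75% × 168/365 = €40.2740
2017-06-18 to 2017-10-10: 115 days at 0.8% → €5000 × 0.8% × 115/365 = €12.6027
2017-10-11 to 2017-12-31: 82 days at 1.3% → €5000 × 1.3% × 82/365 = €14.6027
Total = €67.4795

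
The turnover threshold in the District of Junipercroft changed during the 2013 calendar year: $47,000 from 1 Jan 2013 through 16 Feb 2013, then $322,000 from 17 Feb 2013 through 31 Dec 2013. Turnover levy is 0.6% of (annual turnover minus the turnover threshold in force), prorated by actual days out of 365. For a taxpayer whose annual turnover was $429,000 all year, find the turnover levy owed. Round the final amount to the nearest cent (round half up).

1 Jan – 16 Feb 2013: 47 days, exemption $47,000 → ($429,000 − $47,000) × 0.6% × 47/365 = $295.1342
17 Feb – 31 Dec 2013: 318 days, exemption $322,000 → ($429,000 − $322,000) × 0.6% × 318/365 = $559.3315
Total = $854.4658

$854.47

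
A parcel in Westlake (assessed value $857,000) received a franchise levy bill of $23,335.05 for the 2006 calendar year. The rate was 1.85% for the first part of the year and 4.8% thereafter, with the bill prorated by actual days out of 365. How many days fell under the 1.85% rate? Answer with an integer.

Let d = days at the first rate; then 365 − d days at the second rate.
$857,000 × [1.85%·d + 4.8%·(365−d)] / 365 = $23,335.05
Solving gives d = 257, so the new rate took effect on September 15, 2006.

257 days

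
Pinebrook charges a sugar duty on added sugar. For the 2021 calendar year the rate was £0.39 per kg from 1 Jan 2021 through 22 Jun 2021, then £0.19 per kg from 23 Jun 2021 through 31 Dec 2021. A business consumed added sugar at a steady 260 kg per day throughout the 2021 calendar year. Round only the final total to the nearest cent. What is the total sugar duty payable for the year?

£27027.00

1 Jan – 22 Jun 2021: 173 days × 260 kg/day = 44,980 kg at £0.39/kg → £17542.20
23 Jun – 31 Dec 2021: 192 days × 260 kg/day = 49,920 kg at £0.19/kg → £9484.80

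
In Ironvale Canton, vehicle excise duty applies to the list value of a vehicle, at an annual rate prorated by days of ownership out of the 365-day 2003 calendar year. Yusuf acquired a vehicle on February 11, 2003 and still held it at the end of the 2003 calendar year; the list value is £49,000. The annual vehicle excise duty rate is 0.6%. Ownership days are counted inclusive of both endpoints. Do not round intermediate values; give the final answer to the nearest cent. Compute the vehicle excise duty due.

Days held (February 11 – December 31, 2003): 324 out of 365
Tax = £49,000 × 0.6% × 324/365 = £260.9753

£260.98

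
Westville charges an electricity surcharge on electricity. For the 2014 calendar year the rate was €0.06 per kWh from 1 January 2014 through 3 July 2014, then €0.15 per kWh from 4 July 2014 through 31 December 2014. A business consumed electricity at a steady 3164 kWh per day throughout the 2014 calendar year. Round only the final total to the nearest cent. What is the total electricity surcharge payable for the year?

€120,833.16

1 January – 3 July 2014: 184 days × 3164 kWh/day = 582,176 kWh at €0.06/kWh → €34,930.56
4 July – 31 December 2014: 181 days × 3164 kWh/day = 572,684 kWh at €0.15/kWh → €85,902.60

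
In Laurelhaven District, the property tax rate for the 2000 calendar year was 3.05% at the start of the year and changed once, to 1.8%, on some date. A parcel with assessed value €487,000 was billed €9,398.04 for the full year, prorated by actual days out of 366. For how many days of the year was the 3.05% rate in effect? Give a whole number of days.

Let d = days at the first rate; then 366 − d days at the second rate.
€487,000 × [3.05%·d + 1.8%·(366−d)] / 366 = €9,398.04
Solving gives d = 38, so the new rate took effect on 8 February 2000.

38 days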